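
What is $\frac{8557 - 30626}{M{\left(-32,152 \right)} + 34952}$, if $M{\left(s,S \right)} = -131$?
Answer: $- \frac{22069}{34821} \approx -0.63378$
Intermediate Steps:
$\frac{8557 - 30626}{M{\left(-32,152 \right)} + 34952} = \frac{8557 - 30626}{-131 + 34952} = - \frac{22069}{34821}$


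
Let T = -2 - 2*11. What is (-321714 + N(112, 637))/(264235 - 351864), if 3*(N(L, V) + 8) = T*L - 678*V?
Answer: 466580/87629 ≈ 5.3245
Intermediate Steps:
T = -24 (T = -2 - 22 = -24)
N(L, V) = -8 - 226*V - 8*L (N(L, V) = -8 + (-24*L - 678*V)/3 = -8 + (-678*V - 24*L)/3 = -8 + (-226*V - 8*L) = -8 - 226*V - 8*L)
(-321714 + N(112, 637))/(264235 - 351864) = (-321714 + (-8 - 226*637 - 8*112))/(264235 - 351864) = (-321714 + (-8 - 143962 - 896))/(-87629) = (-321714 - 144866)*(-1/87629) = -466580*(-1/87629) = 466580/87629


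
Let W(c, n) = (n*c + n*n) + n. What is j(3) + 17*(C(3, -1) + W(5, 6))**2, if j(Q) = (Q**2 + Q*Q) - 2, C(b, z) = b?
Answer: 95641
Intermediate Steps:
W(c, n) = n + n**2 + c*n (W(c, n) = (c*n + n**2) + n = (n**2 + c*n) + n = n + n**2 + c*n)
j(Q) = -2 + 2*Q**2 (j(Q) = (Q**2 + Q**2) - 2 = 2*Q**2 - 2 = -2 + 2*Q**2)
j(3) + 17*(C(3, -1) + W(5, 6))**2 = (-2 + 2*3**2) + 17*(3 + 6*(1 + 5 + 6))**2 = (-2 + 2*9) + 17*(3 + 6*12)**2 = (-2 + 18) + 17*(3 + 72)**2 = 16 + 17*75**2 = 16 + 17*5625 = 16 + 95625 = 95641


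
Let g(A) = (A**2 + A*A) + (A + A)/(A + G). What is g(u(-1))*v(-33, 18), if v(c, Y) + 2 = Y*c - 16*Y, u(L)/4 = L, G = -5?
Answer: -261664/9 ≈ -29074.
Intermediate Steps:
u(L) = 4*L
v(c, Y) = -2 - 16*Y + Y*c (v(c, Y) = -2 + (Y*c - 16*Y) = -2 + (-16*Y + Y*c) = -2 - 16*Y + Y*c)
g(A) = 2*A**2 + 2*A/(-5 + A) (g(A) = (A**2 + A*A) + (A + A)/(A - 5) = (A**2 + A**2) + (2*A)/(-5 + A) = 2*A**2 + 2*A/(-5 + A))
g(u(-1))*v(-33, 18) = (2*(4*(-1))*(1 + (4*(-1))**2 - 20*(-1))/(-5 + 4*(-1)))*(-2 - 16*18 + 18*(-33)) = (2*(-4)*(1 + (-4)**2 - 5*(-4))/(-5 - 4))*(-2 - 288 - 594) = (2*(-4)*(1 + 16 + 20)/(-9))*(-884) = (2*(-4)*(-1/9)*37)*(-884) = (296/9)*(-884) = -261664/9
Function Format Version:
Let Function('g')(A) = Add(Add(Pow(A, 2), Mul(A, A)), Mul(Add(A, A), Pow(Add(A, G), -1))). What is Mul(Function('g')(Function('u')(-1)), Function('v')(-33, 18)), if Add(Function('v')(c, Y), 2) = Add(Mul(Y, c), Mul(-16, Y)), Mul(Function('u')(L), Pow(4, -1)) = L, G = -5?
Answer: Rational(-261664, 9) ≈ -29074.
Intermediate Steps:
Function('u')(L) = Mul(4, L)
Function('v')(c, Y) = Add(-2, Mul(-16, Y), Mul(Y, c)) (Function('v')(c, Y) = Add(-2, Add(Mul(Y, c), Mul(-16, Y))) = Add(-2, Add(Mul(-16, Y), Mul(Y, c))) = Add(-2, Mul(-16, Y), Mul(Y, c)))
Function('g')(A) = Add(Mul(2, Pow(A, 2)), Mul(2, A, Pow(Add(-5, A), -1))) (Function('g')(A) = Add(Add(Pow(A, 2), Mul(A, A)), Mul(Add(A, A), Pow(Add(A, -5), -1))) = Add(Add(Pow(A, 2), Pow(A, 2)), Mul(Mul(2, A), Pow(Add(-5, A), -1))) = Add(Mul(2, Pow(A, 2)), Mul(2, A, Pow(Add(-5, A), -1))))
Mul(Function('g')(Function('u')(-1)), Function('v')(-33, 18)) = Mul(Mul(2, Mul(4, -1), Pow(Add(-5, Mul(4, -1)), -1), Add(1, Pow(Mul(4, -1), 2), Mul(-5, Mul(4, -1)))), Add(-2, Mul(-16, 18), Mul(18, -33))) = Mul(Mul(2, -4, Pow(Add(-5, -4), -1), Add(1, Pow(-4, 2), Mul(-5, -4))), Add(-2, -288, -594)) = Mul(Mul(2, -4, Pow(-9, -1), Add(1, 16, 20)), -884) = Mul(Mul(2, -4, Rational(-1, 9), 37), -884) = Mul(Rational(296, 9), -884) = Rational(-261664, 9)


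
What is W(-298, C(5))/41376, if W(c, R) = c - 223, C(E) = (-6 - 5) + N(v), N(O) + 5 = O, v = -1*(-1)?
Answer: -521/41376 ≈ -0.012592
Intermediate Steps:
v = 1
N(O) = -5 + O
C(E) = -15 (C(E) = (-6 - 5) + (-5 + 1) = -11 - 4 = -15)
W(c, R) = -223 + c
W(-298, C(5))/41376 = (-223 - 298)/41376 = -521*1/41376 = -521/41376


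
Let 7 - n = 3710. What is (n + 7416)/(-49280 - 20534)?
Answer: -3713/69814 ≈ -0.053184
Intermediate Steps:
n = -3703 (n = 7 - 1*3710 = 7 - 3710 = -3703)
(n + 7416)/(-49280 - 20534) = (-3703 + 7416)/(-49280 - 20534) = 3713/(-69814) = 3713*(-1/69814) = -3713/69814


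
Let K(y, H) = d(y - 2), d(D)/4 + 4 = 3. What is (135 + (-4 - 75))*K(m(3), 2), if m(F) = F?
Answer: -224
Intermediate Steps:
d(D) = -4 (d(D) = -16 + 4*3 = -16 + 12 = -4)
K(y, H) = -4
(135 + (-4 - 75))*K(m(3), 2) = (135 + (-4 - 75))*(-4) = (135 - 79)*(-4) = 56*(-4) = -224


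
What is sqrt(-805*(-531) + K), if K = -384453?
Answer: 3*sqrt(4778) ≈ 207.37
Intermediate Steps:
sqrt(-805*(-531) + K) = sqrt(-805*(-531) - 384453) = sqrt(427455 - 384453) = sqrt(43002) = 3*sqrt(4778)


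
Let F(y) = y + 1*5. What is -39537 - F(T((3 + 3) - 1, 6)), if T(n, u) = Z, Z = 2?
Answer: -39544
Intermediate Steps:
T(n, u) = 2
F(y) = 5 + y (F(y) = y + 5 = 5 + y)
-39537 - F(T((3 + 3) - 1, 6)) = -39537 - (5 + 2) = -39537 - 1*7 = -39537 - 7 = -39544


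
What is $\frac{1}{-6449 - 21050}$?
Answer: $- \frac{1}{27499} \approx -3.6365 \cdot 10^{-5}$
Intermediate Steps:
$\frac{1}{-6449 - 21050} = \frac{1}{-27499} = - \frac{1}{27499}$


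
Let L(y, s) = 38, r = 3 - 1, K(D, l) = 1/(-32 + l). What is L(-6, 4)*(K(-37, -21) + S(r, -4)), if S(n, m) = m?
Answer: -8094/53 ≈ -152.72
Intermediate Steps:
r = 2
L(-6, 4)*(K(-37, -21) + S(r, -4)) = 38*(1/(-32 - 21) - 4) = 38*(1/(-53) - 4) = 38*(-1/53 - 4) = 38*(-213/53) = -8094/53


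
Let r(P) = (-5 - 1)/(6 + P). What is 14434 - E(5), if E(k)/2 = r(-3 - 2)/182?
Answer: 1313500/91 ≈ 14434.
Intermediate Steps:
r(P) = -6/(6 + P)
E(k) = -6/91 (E(k) = 2*(-6/(6 + (-3 - 2))/182) = 2*(-6/(6 - 5)*(1/182)) = 2*(-6/1*(1/182)) = 2*(-6*1*(1/182)) = 2*(-6*1/182) = 2*(-3/91) = -6/91)
14434 - E(5) = 14434 - 1*(-6/91) = 14434 + 6/91 = 1313500/91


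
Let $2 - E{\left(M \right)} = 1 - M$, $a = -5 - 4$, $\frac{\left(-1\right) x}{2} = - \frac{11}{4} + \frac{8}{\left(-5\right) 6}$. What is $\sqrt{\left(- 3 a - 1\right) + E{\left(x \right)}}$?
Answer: $\frac{\sqrt{29730}}{30} \approx 5.7475$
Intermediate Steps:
$x = \frac{181}{30}$ ($x = - 2 \left(- \frac{11}{4} + \frac{8}{\left(-5\right) 6}\right) = - 2 \left(\left(-11\right) \frac{1}{4} + \frac{8}{-30}\right) = - 2 \left(- \frac{11}{4} + 8 \left(- \frac{1}{30}\right)\right) = - 2 \left(- \frac{11}{4} - \frac{4}{15}\right) = \left(-2\right) \left(- \frac{181}{60}\right) = \frac{181}{30} \approx 6.0333$)
$a = -9$
$E{\left(M \right)} = 1 + M$ ($E{\left(M \right)} = 2 - \left(1 - M\right) = 2 + \left(-1 + M\right) = 1 + M$)
$\sqrt{\left(- 3 a - 1\right) + E{\left(x \right)}} = \sqrt{\left(\left(-3\right) \left(-9\right) - 1\right) + \left(1 + \frac{181}{30}\right)} = \sqrt{\left(27 + \left(-4 + 3\right)\right) + \frac{211}{30}} = \sqrt{\left(27 - 1\right) + \frac{211}{30}} = \sqrt{26 + \frac{211}{30}} = \sqrt{\frac{991}{30}} = \frac{\sqrt{29730}}{30}$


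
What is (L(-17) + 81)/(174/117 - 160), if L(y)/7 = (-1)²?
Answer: -156/281 ≈ -0.55516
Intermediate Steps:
L(y) = 7 (L(y) = 7*(-1)² = 7*1 = 7)
(L(-17) + 81)/(174/117 - 160) = (7 + 81)/(174/117 - 160) = 88/(174*(1/117) - 160) = 88/(58/39 - 160) = 88/(-6182/39) = 88*(-39/6182) = -156/281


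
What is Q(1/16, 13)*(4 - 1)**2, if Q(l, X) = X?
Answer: 117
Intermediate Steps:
Q(1/16, 13)*(4 - 1)**2 = 13*(4 - 1)**2 = 13*3**2 = 13*9 = 117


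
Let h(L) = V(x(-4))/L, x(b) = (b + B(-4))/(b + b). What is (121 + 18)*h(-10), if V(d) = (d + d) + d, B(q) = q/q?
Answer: -1251/80 ≈ -15.637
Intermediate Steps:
B(q) = 1
x(b) = (1 + b)/(2*b) (x(b) = (b + 1)/(b + b) = (1 + b)/((2*b)) = (1 + b)*(1/(2*b)) = (1 + b)/(2*b))
V(d) = 3*d (V(d) = 2*d + d = 3*d)
h(L) = 9/(8*L) (h(L) = (3*((1/2)*(1 - 4)/(-4)))/L = (3*((1/2)*(-1/4)*(-3)))/L = (3*(3/8))/L = 9/(8*L))
(121 + 18)*h(-10) = (121 + 18)*((9/8)/(-10)) = 139*((9/8)*(-1/10)) = 139*(-9/80) = -1251/80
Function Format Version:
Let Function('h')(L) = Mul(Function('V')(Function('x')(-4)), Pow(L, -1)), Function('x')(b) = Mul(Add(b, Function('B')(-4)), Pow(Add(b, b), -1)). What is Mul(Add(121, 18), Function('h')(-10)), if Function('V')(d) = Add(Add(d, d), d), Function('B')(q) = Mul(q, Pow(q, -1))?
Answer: Rational(-1251, 80) ≈ -15.637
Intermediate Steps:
Function('B')(q) = 1
Function('x')(b) = Mul(Rational(1, 2), Pow(b, -1), Add(1, b)) (Function('x')(b) = Mul(Add(b, 1), Pow(Add(b, b), -1)) = Mul(Add(1, b), Pow(Mul(2, b), -1)) = Mul(Add(1, b), Mul(Rational(1, 2), Pow(b, -1))) = Mul(Rational(1, 2), Pow(b, -1), Add(1, b)))
Function('V')(d) = Mul(3, d) (Function('V')(d) = Add(Mul(2, d), d) = Mul(3, d))
Function('h')(L) = Mul(Rational(9, 8), Pow(L, -1)) (Function('h')(L) = Mul(Mul(3, Mul(Rational(1, 2), Pow(-4, -1), Add(1, -4))), Pow(L, -1)) = Mul(Mul(3, Mul(Rational(1, 2), Rational(-1, 4), -3)), Pow(L, -1)) = Mul(Mul(3, Rational(3, 8)), Pow(L, -1)) = Mul(Rational(9, 8), Pow(L, -1)))
Mul(Add(121, 18), Function('h')(-10)) = Mul(Add(121, 18), Mul(Rational(9, 8), Pow(-10, -1))) = Mul(139, Mul(Rational(9, 8), Rational(-1, 10))) = Mul(139, Rational(-9, 80)) = Rational(-1251, 80)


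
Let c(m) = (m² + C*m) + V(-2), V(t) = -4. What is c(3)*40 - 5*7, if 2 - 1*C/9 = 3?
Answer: -915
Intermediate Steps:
C = -9 (C = 18 - 9*3 = 18 - 27 = -9)
c(m) = -4 + m² - 9*m (c(m) = (m² - 9*m) - 4 = -4 + m² - 9*m)
c(3)*40 - 5*7 = (-4 + 3² - 9*3)*40 - 5*7 = (-4 + 9 - 27)*40 - 35 = -22*40 - 35 = -880 - 35 = -915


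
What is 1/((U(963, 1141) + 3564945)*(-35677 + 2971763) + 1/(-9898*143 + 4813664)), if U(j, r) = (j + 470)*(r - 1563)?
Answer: 3398250/29535745662900640501 ≈ 1.1506e-13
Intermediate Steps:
U(j, r) = (-1563 + r)*(470 + j) (U(j, r) = (470 + j)*(-1563 + r) = (-1563 + r)*(470 + j))
1/((U(963, 1141) + 3564945)*(-35677 + 2971763) + 1/(-9898*143 + 4813664)) = 1/(((-734610 - 1563*963 + 470*1141 + 963*1141) + 3564945)*(-35677 + 2971763) + 1/(-9898*143 + 4813664)) = 1/(((-734610 - 1505169 + 536270 + 1098783) + 3564945)*2936086 + 1/(-1415414 + 4813664)) = 1/((-604726 + 3564945)*2936086 + 1/3398250) = 1/(2960219*2936086 + 1/3398250) = 1/(8691457562834 + 1/3398250) = 1/(29535745662900640501/3398250) = 3398250/29535745662900640501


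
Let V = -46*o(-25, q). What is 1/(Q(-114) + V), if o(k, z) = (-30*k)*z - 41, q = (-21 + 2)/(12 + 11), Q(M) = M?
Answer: 1/30272 ≈ 3.3034e-5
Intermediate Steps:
q = -19/23 ≈ -0.82609
o(k, z) = -41 - 30*k*z (o(k, z) = -30*k*z - 41 = -41 - 30*k*z)
V = 30386 (V = -46*(-41 - 30*(-25)*(-19/23)) = -46*(-41 - 14250/23) = -46*(-15193/23) = 30386)
1/(Q(-114) + V) = 1/(-114 + 30386) = 1/30272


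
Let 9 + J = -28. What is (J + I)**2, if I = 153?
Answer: 13456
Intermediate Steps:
J = -37 (J = -9 - 28 = -37)
(J + I)**2 = (-37 + 153)**2 = 116**2 = 13456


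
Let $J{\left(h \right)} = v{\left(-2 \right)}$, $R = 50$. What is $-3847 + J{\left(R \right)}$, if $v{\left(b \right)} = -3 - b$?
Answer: $-3848$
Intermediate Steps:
$J{\left(h \right)} = -1$ ($J{\left(h \right)} = -3 - -2 = -3 + 2 = -1$)
$-3847 + J{\left(R \right)} = -3847 - 1 = -3848$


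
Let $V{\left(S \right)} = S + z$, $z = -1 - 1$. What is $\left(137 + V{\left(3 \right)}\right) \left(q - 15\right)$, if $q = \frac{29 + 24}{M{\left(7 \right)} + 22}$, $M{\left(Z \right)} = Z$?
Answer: $- \frac{52716}{29} \approx -1817.8$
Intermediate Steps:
$q = \frac{53}{29}$ ($q = \frac{29 + 24}{7 + 22} = \frac{53}{29} \approx 1.8276$)
$z = -2$ ($z = -1 - 1 = -2$)
$V{\left(S \right)} = -2 + S$ ($V{\left(S \right)} = S - 2 = -2 + S$)
$\left(137 + V{\left(3 \right)}\right) \left(q - 15\right) = \left(137 + \left(-2 + 3\right)\right) \left(\frac{53}{29} - 15\right) = \left(137 + 1\right) \left(\frac{53}{29} - 15\right) = 138 \left(- \frac{382}{29}\right) = - \frac{52716}{29}$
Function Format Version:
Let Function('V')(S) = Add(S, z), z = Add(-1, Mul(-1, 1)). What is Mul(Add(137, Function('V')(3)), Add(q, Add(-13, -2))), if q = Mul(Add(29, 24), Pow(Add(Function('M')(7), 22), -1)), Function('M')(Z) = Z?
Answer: Rational(-52716, 29) ≈ -1817.8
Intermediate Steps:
q = Rational(53, 29) (q = Mul(Add(29, 24), Pow(Add(7, 22), -1)) = Mul(53, Pow(29, -1)) = Mul(53, Rational(1, 29)) = Rational(53, 29) ≈ 1.8276)
z = -2 (z = Add(-1, -1) = -2)
Function('V')(S) = Add(-2, S) (Function('V')(S) = Add(S, -2) = Add(-2, S))
Mul(Add(137, Function('V')(3)), Add(q, Add(-13, -2))) = Mul(Add(137, Add(-2, 3)), Add(Rational(53, 29), Add(-13, -2))) = Mul(Add(137, 1), Add(Rational(53, 29), -15)) = Mul(138, Rational(-382, 29)) = Rational(-52716, 29)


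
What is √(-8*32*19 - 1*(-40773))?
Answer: √35909 ≈ 189.50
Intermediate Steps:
√(-8*32*19 - 1*(-40773)) = √(-256*19 + 40773) = √(-4864 + 40773) = √35909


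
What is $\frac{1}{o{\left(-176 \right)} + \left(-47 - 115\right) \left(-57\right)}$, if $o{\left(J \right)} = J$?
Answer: $\frac{1}{9058} \approx 0.0001104$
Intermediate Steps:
$\frac{1}{o{\left(-176 \right)} + \left(-47 - 115\right) \left(-57\right)} = \frac{1}{-176 + \left(-47 - 115\right) \left(-57\right)} = \frac{1}{-176 - -9234} = \frac{1}{-176 + 9234} = \frac{1}{9058}$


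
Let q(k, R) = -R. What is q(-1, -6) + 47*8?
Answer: 382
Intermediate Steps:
q(-1, -6) + 47*8 = -1*(-6) + 47*8 = 6 + 376 = 382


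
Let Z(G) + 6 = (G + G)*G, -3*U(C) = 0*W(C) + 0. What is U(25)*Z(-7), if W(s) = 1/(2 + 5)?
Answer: 0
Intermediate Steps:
W(s) = 1/7
U(C) = 0 (U(C) = -(0*(1/7) + 0)/3 = -(0 + 0)/3 = -1/3*0 = 0)
Z(G) = -6 + 2*G**2 (Z(G) = -6 + (G + G)*G = -6 + (2*G)*G = -6 + 2*G**2)
U(25)*Z(-7) = 0*(-6 + 2*(-7)**2) = 0*(-6 + 2*49) = 0*(-6 + 98) = 0*92 = 0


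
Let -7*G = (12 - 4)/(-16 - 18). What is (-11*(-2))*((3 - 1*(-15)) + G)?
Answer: 47212/119 ≈ 396.74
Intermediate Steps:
G = 4/119 (G = -(12 - 4)/(7*(-16 - 18)) = -8/(7*(-34)) = -8*(-1)/(7*34) = -⅐*(-4/17) = 4/119 ≈ 0.033613)
(-11*(-2))*((3 - 1*(-15)) + G) = (-11*(-2))*((3 - 1*(-15)) + 4/119) = 22*((3 + 15) + 4/119) = 22*(18 + 4/119) = 22*(2146/119) = 47212/119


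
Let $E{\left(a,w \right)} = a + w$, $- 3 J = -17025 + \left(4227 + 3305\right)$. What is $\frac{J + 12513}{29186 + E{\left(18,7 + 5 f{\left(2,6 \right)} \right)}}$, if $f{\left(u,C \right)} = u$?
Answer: $\frac{47032}{87663} \approx 0.53651$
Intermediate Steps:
$J = \frac{9493}{3}$ ($J = - \frac{-17025 + \left(4227 + 3305\right)}{3} = - \frac{-17025 + 7532}{3} = \left(- \frac{1}{3}\right) \left(-9493\right) = \frac{9493}{3} \approx 3164.3$)
$\frac{J + 12513}{29186 + E{\left(18,7 + 5 f{\left(2,6 \right)} \right)}} = \frac{\frac{9493}{3} + 12513}{29186 + \left(18 + \left(7 + 5 \cdot 2\right)\right)} = \frac{47032}{3 \left(29186 + \left(18 + \left(7 + 10\right)\right)\right)} = \frac{47032}{3 \left(29186 + \left(18 + 17\right)\right)} = \frac{47032}{3 \left(29186 + 35\right)} = \frac{47032}{3 \cdot 29221} = \frac{47032}{3} \cdot \frac{1}{29221} = \frac{47032}{87663}$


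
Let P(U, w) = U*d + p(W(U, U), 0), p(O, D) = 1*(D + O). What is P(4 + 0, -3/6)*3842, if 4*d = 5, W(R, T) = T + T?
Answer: 49946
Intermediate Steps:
W(R, T) = 2*T
p(O, D) = D + O
d = 5/4 (d = (¼)*5 = 5/4 ≈ 1.2500)
P(U, w) = 13*U/4 (P(U, w) = U*(5/4) + (0 + 2*U) = 5*U/4 + 2*U = 13*U/4)
P(4 + 0, -3/6)*3842 = (13*(4 + 0)/4)*3842 = ((13/4)*4)*3842 = 13*3842 = 49946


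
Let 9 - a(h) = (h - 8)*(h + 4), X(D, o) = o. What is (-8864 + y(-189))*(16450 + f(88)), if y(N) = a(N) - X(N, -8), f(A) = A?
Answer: -749039096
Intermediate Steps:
a(h) = 9 - (-8 + h)*(4 + h) (a(h) = 9 - (h - 8)*(h + 4) = 9 - (-8 + h)*(4 + h))
y(N) = 49 - N² + 4*N (y(N) = (41 - N² + 4*N) - 1*(-8) = (41 - N² + 4*N) + 8 = 49 - N² + 4*N)
(-8864 + y(-189))*(16450 + f(88)) = (-8864 + (49 - 1*(-189)² + 4*(-189)))*(16450 + 88) = (-8864 + (49 - 1*35721 - 756))*16538 = (-8864 + (49 - 35721 - 756))*16538 = (-8864 - 36428)*16538 = -45292*16538 = -749039096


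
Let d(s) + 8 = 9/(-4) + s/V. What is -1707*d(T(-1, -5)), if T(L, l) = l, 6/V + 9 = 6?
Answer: 52917/4 ≈ 13229.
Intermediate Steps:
V = -2 (V = 6/(-9 + 6) = 6/(-3) = 6*(-⅓) = -2)
d(s) = -41/4 - s/2 (d(s) = -8 + (9/(-4) + s/(-2)) = -8 + (9*(-¼) + s*(-½)) = -8 + (-9/4 - s/2) = -41/4 - s/2)
-1707*d(T(-1, -5)) = -1707*(-41/4 - ½*(-5)) = -1707*(-41/4 + 5/2) = -1707*(-31/4) = 52917/4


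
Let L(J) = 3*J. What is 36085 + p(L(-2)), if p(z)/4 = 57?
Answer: 36313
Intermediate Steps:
p(z) = 228 (p(z) = 4*57 = 228)
36085 + p(L(-2)) = 36085 + 228 = 36313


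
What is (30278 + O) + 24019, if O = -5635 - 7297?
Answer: 41365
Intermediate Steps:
O = -12932
(30278 + O) + 24019 = (30278 - 12932) + 24019 = 17346 + 24019 = 41365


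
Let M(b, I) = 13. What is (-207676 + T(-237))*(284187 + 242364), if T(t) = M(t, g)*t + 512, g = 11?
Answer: -110704714995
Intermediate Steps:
T(t) = 512 + 13*t (T(t) = 13*t + 512 = 512 + 13*t)
(-207676 + T(-237))*(284187 + 242364) = (-207676 + (512 + 13*(-237)))*(284187 + 242364) = (-207676 + (512 - 3081))*526551 = (-207676 - 2569)*526551 = -210245*526551 = -110704714995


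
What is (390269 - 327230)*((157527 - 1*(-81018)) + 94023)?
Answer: 20964754152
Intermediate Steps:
(390269 - 327230)*((157527 - 1*(-81018)) + 94023) = 63039*((157527 + 81018) + 94023) = 63039*(238545 + 94023) = 63039*332568 = 20964754152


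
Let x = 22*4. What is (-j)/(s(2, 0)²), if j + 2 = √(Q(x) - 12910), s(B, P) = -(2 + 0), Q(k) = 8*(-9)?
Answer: ½ - I*√12982/4 ≈ 0.5 - 28.485*I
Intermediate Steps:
x = 88
Q(k) = -72
s(B, P) = -2 (s(B, P) = -1*2 = -2)
j = -2 + I*√12982 (j = -2 + √(-72 - 12910) = -2 + √(-12982) = -2 + I*√12982 ≈ -2.0 + 113.94*I)
(-j)/(s(2, 0)²) = (-(-2 + I*√12982))/((-2)²) = (2 - I*√12982)/4 = (2 - I*√12982)*(¼) = ½ - I*√12982/4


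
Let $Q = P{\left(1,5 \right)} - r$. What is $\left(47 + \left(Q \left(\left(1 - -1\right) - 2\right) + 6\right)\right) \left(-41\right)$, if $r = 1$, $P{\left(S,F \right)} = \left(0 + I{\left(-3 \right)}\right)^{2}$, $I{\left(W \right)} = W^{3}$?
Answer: $-2173$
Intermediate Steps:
$P{\left(S,F \right)} = 729$ ($P{\left(S,F \right)} = \left(0 + \left(-3\right)^{3}\right)^{2} = \left(0 - 27\right)^{2} = \left(-27\right)^{2} = 729$)
$Q = 728$ ($Q = 729 - 1 = 728$)
$\left(47 + \left(Q \left(\left(1 - -1\right) - 2\right) + 6\right)\right) \left(-41\right) = \left(47 + \left(728 \left(\left(1 - -1\right) - 2\right) + 6\right)\right) \left(-41\right) = \left(47 + \left(728 \left(\left(1 + 1\right) - 2\right) + 6\right)\right) \left(-41\right) = \left(47 + \left(728 \left(2 - 2\right) + 6\right)\right) \left(-41\right) = \left(47 + \left(728 \cdot 0 + 6\right)\right) \left(-41\right) = \left(47 + \left(0 + 6\right)\right) \left(-41\right) = \left(47 + 6\right) \left(-41\right) = 53 \left(-41\right) = -2173$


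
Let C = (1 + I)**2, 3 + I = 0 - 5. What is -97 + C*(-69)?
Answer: -3478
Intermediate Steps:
I = -8 (I = -3 + (0 - 5) = -3 - 5 = -8)
C = 49 (C = (1 - 8)**2 = (-7)**2 = 49)
-97 + C*(-69) = -97 + 49*(-69) = -97 - 3381 = -3478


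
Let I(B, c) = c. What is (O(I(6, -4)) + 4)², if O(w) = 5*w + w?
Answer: 400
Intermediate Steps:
O(w) = 6*w
(O(I(6, -4)) + 4)² = (6*(-4) + 4)² = (-24 + 4)² = (-20)² = 400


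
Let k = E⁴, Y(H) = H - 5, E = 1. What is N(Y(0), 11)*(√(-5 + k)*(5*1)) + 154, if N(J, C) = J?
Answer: 154 - 50*I ≈ 154.0 - 50.0*I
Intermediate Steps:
Y(H) = -5 + H
k = 1 (k = 1⁴ = 1)
N(Y(0), 11)*(√(-5 + k)*(5*1)) + 154 = (-5 + 0)*(√(-5 + 1)*(5*1)) + 154 = -5*√(-4)*5 + 154 = -5*2*I*5 + 154 = -50*I + 154 = 154 - 50*I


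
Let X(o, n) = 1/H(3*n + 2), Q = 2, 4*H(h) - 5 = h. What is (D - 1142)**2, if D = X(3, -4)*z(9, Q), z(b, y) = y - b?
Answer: 32285124/25 ≈ 1.2914e+6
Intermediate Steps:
H(h) = 5/4 + h/4
X(o, n) = 1/(7/4 + 3*n/4) (X(o, n) = 1/(5/4 + (3*n + 2)/4) = 1/(5/4 + (2 + 3*n)/4) = 1/(5/4 + (1/2 + 3*n/4)) = 1/(7/4 + 3*n/4))
D = 28/5 (D = (4/(7 + 3*(-4)))*(2 - 1*9) = (4/(7 - 12))*(2 - 9) = (4/(-5))*(-7) = (4*(-1/5))*(-7) = -4/5*(-7) = 28/5 ≈ 5.6000)
(D - 1142)**2 = (28/5 - 1142)**2 = (-5682/5)**2 = 32285124/25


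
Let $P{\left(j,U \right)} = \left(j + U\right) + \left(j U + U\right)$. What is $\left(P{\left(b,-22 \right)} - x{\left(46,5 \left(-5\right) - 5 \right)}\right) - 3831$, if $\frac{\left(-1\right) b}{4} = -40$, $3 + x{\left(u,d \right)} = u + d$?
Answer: $-7248$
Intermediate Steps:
$x{\left(u,d \right)} = -3 + d + u$ ($x{\left(u,d \right)} = -3 + \left(u + d\right) = -3 + \left(d + u\right) = -3 + d + u$)
$b = 160$ ($b = \left(-4\right) \left(-40\right) = 160$)
$P{\left(j,U \right)} = j + 2 U + U j$ ($P{\left(j,U \right)} = \left(U + j\right) + \left(U j + U\right) = \left(U + j\right) + \left(U + U j\right) = j + 2 U + U j$)
$\left(P{\left(b,-22 \right)} - x{\left(46,5 \left(-5\right) - 5 \right)}\right) - 3831 = \left(\left(160 + 2 \left(-22\right) - 3520\right) - \left(-3 + \left(5 \left(-5\right) - 5\right) + 46\right)\right) - 3831 = \left(\left(160 - 44 - 3520\right) - \left(-3 - 30 + 46\right)\right) - 3831 = \left(-3404 - \left(-3 - 30 + 46\right)\right) - 3831 = \left(-3404 - 13\right) - 3831 = -3417 - 3831 = -7248$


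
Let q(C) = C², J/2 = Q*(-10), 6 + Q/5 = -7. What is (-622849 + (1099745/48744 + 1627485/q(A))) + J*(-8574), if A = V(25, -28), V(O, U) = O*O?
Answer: -44817907939521107/3808125000 ≈ -1.1769e+7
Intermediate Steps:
Q = -65 (Q = -30 + 5*(-7) = -30 - 35 = -65)
V(O, U) = O²
A = 625 (A = 25² = 625)
J = 1300 (J = 2*(-65*(-10)) = 2*650 = 1300)
(-622849 + (1099745/48744 + 1627485/q(A))) + J*(-8574) = (-622849 + (1099745/48744 + 1627485/(625²))) + 1300*(-8574) = (-622849 + (1099745*(1/48744) + 1627485/390625)) - 11146200 = (-622849 + (1099745/48744 + 1627485*(1/390625))) - 11146200 = (-622849 + (1099745/48744 + 325497/78125)) - 11146200 = (-622849 + 101783603893/3808125000) - 11146200 = -2371785064521107/3808125000 - 11146200 = -44817907939521107/3808125000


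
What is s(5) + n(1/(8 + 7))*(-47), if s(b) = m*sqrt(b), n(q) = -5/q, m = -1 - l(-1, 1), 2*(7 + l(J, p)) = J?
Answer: 3525 + 13*sqrt(5)/2 ≈ 3539.5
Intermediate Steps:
l(J, p) = -7 + J/2
m = 13/2 (m = -1 - (-7 + (1/2)*(-1)) = -1 - (-7 - 1/2) = -1 - 1*(-15/2) = -1 + 15/2 = 13/2 ≈ 6.5000)
s(b) = 13*sqrt(b)/2
s(5) + n(1/(8 + 7))*(-47) = 13*sqrt(5)/2 - 5/(1/(8 + 7))*(-47) = 13*sqrt(5)/2 - 5/(1/15)*(-47) = 13*sqrt(5)/2 - 5/1/15*(-47) = 13*sqrt(5)/2 - 5*15*(-47) = 13*sqrt(5)/2 - 75*(-47) = 13*sqrt(5)/2 + 3525 = 3525 + 13*sqrt(5)/2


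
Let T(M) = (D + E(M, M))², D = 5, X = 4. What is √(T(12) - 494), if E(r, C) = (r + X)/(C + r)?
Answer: I*√4157/3 ≈ 21.492*I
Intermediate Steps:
E(r, C) = (4 + r)/(C + r) (E(r, C) = (r + 4)/(C + r) = (4 + r)/(C + r))
T(M) = (5 + (4 + M)/(2*M))² (T(M) = (5 + (4 + M)/(M + M))² = (5 + (4 + M)/((2*M)))² = (5 + (1/(2*M))*(4 + M))² = (5 + (4 + M)/(2*M))²)
√(T(12) - 494) = √((¼)*(4 + 11*12)²/12² - 494) = √((¼)*(1/144)*(4 + 132)² - 494) = √((¼)*(1/144)*136² - 494) = √((¼)*(1/144)*18496 - 494) = √(289/9 - 494) = √(-4157/9) = I*√4157/3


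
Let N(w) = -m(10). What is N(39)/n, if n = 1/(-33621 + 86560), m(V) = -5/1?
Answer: 264695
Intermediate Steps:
m(V) = -5 (m(V) = -5*1 = -5)
N(w) = 5 (N(w) = -1*(-5) = 5)
n = 1/52939 ≈ 1.8890e-5
N(39)/n = 5/(1/52939) = 5*52939 = 264695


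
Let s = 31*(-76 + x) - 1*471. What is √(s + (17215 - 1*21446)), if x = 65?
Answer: 41*I*√3 ≈ 71.014*I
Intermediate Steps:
s = -812 (s = 31*(-76 + 65) - 1*471 = 31*(-11) - 471 = -341 - 471 = -812)
√(s + (17215 - 1*21446)) = √(-812 + (17215 - 1*21446)) = √(-812 + (17215 - 21446)) = √(-812 - 4231) = √(-5043) = 41*I*√3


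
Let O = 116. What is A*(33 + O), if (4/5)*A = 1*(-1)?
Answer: -745/4 ≈ -186.25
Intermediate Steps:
A = -5/4 (A = 5*(1*(-1))/4 = (5/4)*(-1) = -5/4 ≈ -1.2500)
A*(33 + O) = -5*(33 + 116)/4 = -5/4*149 = -745/4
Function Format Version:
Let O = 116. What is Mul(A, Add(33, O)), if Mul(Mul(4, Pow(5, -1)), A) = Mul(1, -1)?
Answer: Rational(-745, 4) ≈ -186.25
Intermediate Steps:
A = Rational(-5, 4) (A = Mul(Rational(5, 4), Mul(1, -1)) = Mul(Rational(5, 4), -1) = Rational(-5, 4) ≈ -1.2500)
Mul(A, Add(33, O)) = Mul(Rational(-5, 4), Add(33, 116)) = Mul(Rational(-5, 4), 149) = Rational(-745, 4)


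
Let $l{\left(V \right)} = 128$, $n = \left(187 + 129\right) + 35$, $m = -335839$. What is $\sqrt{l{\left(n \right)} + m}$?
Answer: $i \sqrt{335711} \approx 579.41 i$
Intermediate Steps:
$n = 351$ ($n = 316 + 35 = 351$)
$\sqrt{l{\left(n \right)} + m} = \sqrt{128 - 335839} = \sqrt{-335711} = i \sqrt{335711}$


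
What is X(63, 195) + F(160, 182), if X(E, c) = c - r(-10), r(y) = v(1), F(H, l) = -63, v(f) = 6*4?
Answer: 108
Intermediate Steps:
v(f) = 24
r(y) = 24
X(E, c) = -24 + c (X(E, c) = c - 1*24 = c - 24 = -24 + c)
X(63, 195) + F(160, 182) = (-24 + 195) - 63 = 171 - 63 = 108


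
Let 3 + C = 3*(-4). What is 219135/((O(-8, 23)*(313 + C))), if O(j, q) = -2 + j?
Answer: -43827/596 ≈ -73.535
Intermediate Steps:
C = -15 (C = -3 + 3*(-4) = -3 - 12 = -15)
219135/((O(-8, 23)*(313 + C))) = 219135/(((-2 - 8)*(313 - 15))) = 219135/((-10*298)) = 219135/(-2980) = 219135*(-1/2980) = -43827/596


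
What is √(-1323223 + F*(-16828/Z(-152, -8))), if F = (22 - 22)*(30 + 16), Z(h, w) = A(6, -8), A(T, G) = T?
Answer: I*√1323223 ≈ 1150.3*I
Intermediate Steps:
Z(h, w) = 6
F = 0 (F = 0*46 = 0)
√(-1323223 + F*(-16828/Z(-152, -8))) = √(-1323223 + 0*(-16828/6)) = √(-1323223 + 0*(-16828*⅙)) = √(-1323223 + 0*(-8414/3)) = √(-1323223 + 0) = √(-1323223) = I*√1323223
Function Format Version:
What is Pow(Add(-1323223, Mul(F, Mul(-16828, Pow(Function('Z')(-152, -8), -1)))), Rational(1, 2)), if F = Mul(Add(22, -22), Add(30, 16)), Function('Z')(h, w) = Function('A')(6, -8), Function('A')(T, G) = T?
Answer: Mul(I, Pow(1323223, Rational(1, 2))) ≈ Mul(1150.3, I)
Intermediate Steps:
Function('Z')(h, w) = 6
F = 0 (F = Mul(0, 46) = 0)
Pow(Add(-1323223, Mul(F, Mul(-16828, Pow(Function('Z')(-152, -8), -1)))), Rational(1, 2)) = Pow(Add(-1323223, Mul(0, Mul(-16828, Pow(6, -1)))), Rational(1, 2)) = Pow(Add(-1323223, Mul(0, Mul(-16828, Rational(1, 6)))), Rational(1, 2)) = Pow(Add(-1323223, Mul(0, Rational(-8414, 3))), Rational(1, 2)) = Pow(Add(-1323223, 0), Rational(1, 2)) = Pow(-1323223, Rational(1, 2)) = Mul(I, Pow(1323223, Rational(1, 2)))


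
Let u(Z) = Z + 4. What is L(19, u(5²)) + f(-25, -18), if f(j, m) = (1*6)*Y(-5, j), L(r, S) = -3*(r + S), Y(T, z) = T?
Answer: -174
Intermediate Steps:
u(Z) = 4 + Z
L(r, S) = -3*S - 3*r (L(r, S) = -3*(S + r) = -3*S - 3*r)
f(j, m) = -30 (f(j, m) = (1*6)*(-5) = 6*(-5) = -30)
L(19, u(5²)) + f(-25, -18) = (-3*(4 + 5²) - 3*19) - 30 = (-3*(4 + 25) - 57) - 30 = (-3*29 - 57) - 30 = (-87 - 57) - 30 = -144 - 30 = -174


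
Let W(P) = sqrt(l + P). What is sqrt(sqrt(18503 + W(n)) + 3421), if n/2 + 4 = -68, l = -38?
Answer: sqrt(3421 + sqrt(18503 + I*sqrt(182))) ≈ 59.641 + 0.0004*I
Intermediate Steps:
n = -144 (n = -8 + 2*(-68) = -8 - 136 = -144)
W(P) = sqrt(-38 + P)
sqrt(sqrt(18503 + W(n)) + 3421) = sqrt(sqrt(18503 + sqrt(-38 - 144)) + 3421) = sqrt(sqrt(18503 + sqrt(-182)) + 3421) = sqrt(sqrt(18503 + I*sqrt(182)) + 3421) = sqrt(3421 + sqrt(18503 + I*sqrt(182)))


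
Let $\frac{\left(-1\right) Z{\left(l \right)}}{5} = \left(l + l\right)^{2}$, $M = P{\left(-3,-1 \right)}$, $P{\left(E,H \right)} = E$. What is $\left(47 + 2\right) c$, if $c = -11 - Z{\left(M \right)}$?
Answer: $8281$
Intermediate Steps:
$M = -3$
$Z{\left(l \right)} = - 20 l^{2}$ ($Z{\left(l \right)} = - 5 \left(l + l\right)^{2} = - 5 \left(2 l\right)^{2} = - 5 \cdot 4 l^{2} = - 20 l^{2}$)
$c = 169$ ($c = -11 - - 20 \left(-3\right)^{2} = -11 - \left(-20\right) 9 = -11 - -180 = -11 + 180 = 169$)
$\left(47 + 2\right) c = \left(47 + 2\right) 169 = 49 \cdot 169 = 8281$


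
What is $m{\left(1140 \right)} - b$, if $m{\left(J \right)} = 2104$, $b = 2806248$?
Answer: $-2804144$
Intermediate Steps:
$m{\left(1140 \right)} - b = 2104 - 2806248 = -2804144$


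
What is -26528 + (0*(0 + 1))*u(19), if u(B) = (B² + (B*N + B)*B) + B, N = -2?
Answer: -26528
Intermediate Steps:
u(B) = B (u(B) = (B² + (B*(-2) + B)*B) + B = (B² + (-2*B + B)*B) + B = (B² + (-B)*B) + B = (B² - B²) + B = 0 + B = B)
-26528 + (0*(0 + 1))*u(19) = -26528 + (0*(0 + 1))*19 = -26528 + (0*1)*19 = -26528 + 0*19 = -26528 + 0 = -26528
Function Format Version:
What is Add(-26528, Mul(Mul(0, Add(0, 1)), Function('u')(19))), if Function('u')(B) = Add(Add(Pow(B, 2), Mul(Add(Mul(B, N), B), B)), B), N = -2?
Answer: -26528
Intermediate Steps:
Function('u')(B) = B (Function('u')(B) = Add(Add(Pow(B, 2), Mul(Add(Mul(B, -2), B), B)), B) = Add(Add(Pow(B, 2), Mul(Add(Mul(-2, B), B), B)), B) = Add(Add(Pow(B, 2), Mul(Mul(-1, B), B)), B) = Add(Add(Pow(B, 2), Mul(-1, Pow(B, 2))), B) = Add(0, B) = B)
Add(-26528, Mul(Mul(0, Add(0, 1)), Function('u')(19))) = Add(-26528, Mul(Mul(0, Add(0, 1)), 19)) = Add(-26528, Mul(Mul(0, 1), 19)) = Add(-26528, Mul(0, 19)) = Add(-26528, 0) = -26528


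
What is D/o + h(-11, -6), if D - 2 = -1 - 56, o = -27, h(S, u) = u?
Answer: -107/27 ≈ -3.9630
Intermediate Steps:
D = -55 (D = 2 + (-1 - 56) = 2 - 57 = -55)
D/o + h(-11, -6) = -55/(-27) - 6 = -55*(-1/27) - 6 = 55/27 - 6 = -107/27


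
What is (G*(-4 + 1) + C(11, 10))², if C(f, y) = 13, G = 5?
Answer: 4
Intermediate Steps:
(G*(-4 + 1) + C(11, 10))² = (5*(-4 + 1) + 13)² = (5*(-3) + 13)² = (-15 + 13)² = (-2)² = 4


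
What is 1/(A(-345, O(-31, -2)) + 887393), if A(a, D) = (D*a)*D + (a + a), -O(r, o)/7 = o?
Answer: 1/819083 ≈ 1.2209e-6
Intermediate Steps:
O(r, o) = -7*o
A(a, D) = 2*a + a*D² (A(a, D) = a*D² + 2*a = 2*a + a*D²)
1/(A(-345, O(-31, -2)) + 887393) = 1/(-345*(2 + (-7*(-2))²) + 887393) = 1/(-345*(2 + 14²) + 887393) = 1/(-345*(2 + 196) + 887393) = 1/(-345*198 + 887393) = 1/(-68310 + 887393) = 1/819083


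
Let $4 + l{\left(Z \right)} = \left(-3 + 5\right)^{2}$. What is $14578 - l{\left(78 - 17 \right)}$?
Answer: $14578$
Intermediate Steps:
$l{\left(Z \right)} = 0$ ($l{\left(Z \right)} = -4 + \left(-3 + 5\right)^{2} = -4 + 2^{2} = -4 + 4 = 0$)
$14578 - l{\left(78 - 17 \right)} = 14578 - 0 = 14578 + 0 = 14578$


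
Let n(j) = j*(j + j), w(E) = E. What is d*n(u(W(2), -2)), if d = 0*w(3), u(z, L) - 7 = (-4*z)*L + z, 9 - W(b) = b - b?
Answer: 0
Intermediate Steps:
W(b) = 9 (W(b) = 9 - (b - b) = 9 - 1*0 = 9 + 0 = 9)
u(z, L) = 7 + z - 4*L*z (u(z, L) = 7 + ((-4*z)*L + z) = 7 + (-4*L*z + z) = 7 + (z - 4*L*z) = 7 + z - 4*L*z)
d = 0 (d = 0*3 = 0)
n(j) = 2*j² (n(j) = j*(2*j) = 2*j²)
d*n(u(W(2), -2)) = 0*(2*(7 + 9 - 4*(-2)*9)²) = 0*(2*(7 + 9 + 72)²) = 0*(2*88²) = 0*(2*7744) = 0*15488 = 0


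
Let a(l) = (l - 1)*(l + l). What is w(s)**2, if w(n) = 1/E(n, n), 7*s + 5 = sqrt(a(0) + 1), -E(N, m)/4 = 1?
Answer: 1/16 ≈ 0.062500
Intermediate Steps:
a(l) = 2*l*(-1 + l) (a(l) = (-1 + l)*(2*l) = 2*l*(-1 + l))
E(N, m) = -4 (E(N, m) = -4*1 = -4)
s = -4/7 (s = -5/7 + sqrt(2*0*(-1 + 0) + 1)/7 = -5/7 + sqrt(2*0*(-1) + 1)/7 = -5/7 + sqrt(0 + 1)/7 = -5/7 + sqrt(1)/7 = -5/7 + (1/7)*1 = -5/7 + 1/7 = -4/7 ≈ -0.57143)
w(n) = -1/4 (w(n) = 1/(-4) = -1/4)
w(s)**2 = (-1/4)**2 = 1/16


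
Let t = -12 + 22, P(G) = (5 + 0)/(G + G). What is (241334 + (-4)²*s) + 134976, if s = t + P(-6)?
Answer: 1129390/3 ≈ 3.7646e+5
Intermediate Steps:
P(G) = 5/(2*G) (P(G) = 5/((2*G)) = 5*(1/(2*G)) = 5/(2*G))
t = 10
s = 115/12 (s = 10 + (5/2)/(-6) = 10 + (5/2)*(-⅙) = 10 - 5/12 = 115/12 ≈ 9.5833)
(241334 + (-4)²*s) + 134976 = (241334 + (-4)²*(115/12)) + 134976 = (241334 + 16*(115/12)) + 134976 = (241334 + 460/3) + 134976 = 724462/3 + 134976 = 1129390/3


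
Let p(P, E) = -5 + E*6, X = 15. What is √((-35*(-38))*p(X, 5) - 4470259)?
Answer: 3*I*√493001 ≈ 2106.4*I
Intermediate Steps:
p(P, E) = -5 + 6*E
√((-35*(-38))*p(X, 5) - 4470259) = √((-35*(-38))*(-5 + 6*5) - 4470259) = √(1330*(-5 + 30) - 4470259) = √(1330*25 - 4470259) = √(33250 - 4470259) = √(-4437009) = 3*I*√493001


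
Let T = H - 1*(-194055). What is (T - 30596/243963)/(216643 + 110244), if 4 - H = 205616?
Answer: -2819510987/79748333181 ≈ -0.035355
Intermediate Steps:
H = -205612 (H = 4 - 1*205616 = 4 - 205616 = -205612)
T = -11557 (T = -205612 - 1*(-194055) = -205612 + 194055 = -11557)
(T - 30596/243963)/(216643 + 110244) = (-11557 - 30596/243963)/(216643 + 110244) = (-11557 - 30596*1/243963)/326887 = (-11557 - 30596/243963)*(1/326887) = -2819510987/243963*1/326887 = -2819510987/79748333181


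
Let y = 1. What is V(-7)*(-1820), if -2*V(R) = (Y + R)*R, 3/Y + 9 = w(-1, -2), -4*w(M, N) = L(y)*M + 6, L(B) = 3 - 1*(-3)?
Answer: 140140/3 ≈ 46713.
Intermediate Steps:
L(B) = 6 (L(B) = 3 + 3 = 6)
w(M, N) = -3/2 - 3*M/2 (w(M, N) = -(6*M + 6)/4 = -(6 + 6*M)/4 = -3/2 - 3*M/2)
Y = -1/3 (Y = 3/(-9 + (-3/2 - 3/2*(-1))) = 3/(-9 + (-3/2 + 3/2)) = 3/(-9 + 0) = 3/(-9) = 3*(-1/9) = -1/3 ≈ -0.33333)
V(R) = -R*(-1/3 + R)/2 (V(R) = -(-1/3 + R)*R/2 = -R*(-1/3 + R)/2)
V(-7)*(-1820) = ((1/6)*(-7)*(1 - 3*(-7)))*(-1820) = ((1/6)*(-7)*(1 + 21))*(-1820) = ((1/6)*(-7)*22)*(-1820) = -77/3*(-1820) = 140140/3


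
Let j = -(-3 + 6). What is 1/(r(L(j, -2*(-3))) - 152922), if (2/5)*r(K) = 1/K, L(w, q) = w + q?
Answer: -6/917527 ≈ -6.5393e-6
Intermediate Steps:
j = -3 (j = -1*3 = -3)
L(w, q) = q + w
r(K) = 5/(2*K)
1/(r(L(j, -2*(-3))) - 152922) = 1/(5/(2*(-2*(-3) - 3)) - 152922) = 1/(5/(2*(6 - 3)) - 152922) = 1/((5/2)/3 - 152922) = 1/((5/2)*(1/3) - 152922) = 1/(5/6 - 152922) = 1/(-917527/6) = -6/917527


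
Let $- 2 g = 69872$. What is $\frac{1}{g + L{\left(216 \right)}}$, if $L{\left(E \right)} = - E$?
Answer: $- \frac{1}{35152} \approx -2.8448 \cdot 10^{-5}$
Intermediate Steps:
$g = -34936$ ($g = \left(- \frac{1}{2}\right) 69872 = -34936$)
$\frac{1}{g + L{\left(216 \right)}} = \frac{1}{-34936 - 216} = \frac{1}{-35152} = - \frac{1}{35152}$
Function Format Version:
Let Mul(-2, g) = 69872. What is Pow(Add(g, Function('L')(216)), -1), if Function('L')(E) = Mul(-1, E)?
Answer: Rational(-1, 35152) ≈ -2.8448e-5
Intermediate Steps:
g = -34936 (g = Mul(Rational(-1, 2), 69872) = -34936)
Pow(Add(g, Function('L')(216)), -1) = Pow(Add(-34936, Mul(-1, 216)), -1) = Pow(Add(-34936, -216), -1) = Pow(-35152, -1) = Rational(-1, 35152)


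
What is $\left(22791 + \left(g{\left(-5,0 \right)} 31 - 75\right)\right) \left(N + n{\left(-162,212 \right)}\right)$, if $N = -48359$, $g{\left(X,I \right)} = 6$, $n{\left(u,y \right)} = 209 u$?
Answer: $-1882933734$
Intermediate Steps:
$\left(22791 + \left(g{\left(-5,0 \right)} 31 - 75\right)\right) \left(N + n{\left(-162,212 \right)}\right) = \left(22791 + \left(6 \cdot 31 - 75\right)\right) \left(-48359 + 209 \left(-162\right)\right) = \left(22791 + \left(186 - 75\right)\right) \left(-48359 - 33858\right) = \left(22791 + 111\right) \left(-82217\right) = 22902 \left(-82217\right) = -1882933734$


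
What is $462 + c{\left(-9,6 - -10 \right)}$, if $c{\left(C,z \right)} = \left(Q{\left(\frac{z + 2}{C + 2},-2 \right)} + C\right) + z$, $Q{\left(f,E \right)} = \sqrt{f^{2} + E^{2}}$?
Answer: $469 + \frac{2 \sqrt{130}}{7} \approx 472.26$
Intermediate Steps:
$Q{\left(f,E \right)} = \sqrt{E^{2} + f^{2}}$
$c{\left(C,z \right)} = C + z + \sqrt{4 + \frac{\left(2 + z\right)^{2}}{\left(2 + C\right)^{2}}}$ ($c{\left(C,z \right)} = \left(\sqrt{\left(-2\right)^{2} + \left(\frac{z + 2}{C + 2}\right)^{2}} + C\right) + z = \left(\sqrt{4 + \left(\frac{2 + z}{2 + C}\right)^{2}} + C\right) + z = \left(\sqrt{4 + \frac{\left(2 + z\right)^{2}}{\left(2 + C\right)^{2}}} + C\right) + z = \left(C + \sqrt{4 + \frac{\left(2 + z\right)^{2}}{\left(2 + C\right)^{2}}}\right) + z = C + z + \sqrt{4 + \frac{\left(2 + z\right)^{2}}{\left(2 + C\right)^{2}}}$)
$462 + c{\left(-9,6 - -10 \right)} = 462 + \left(-9 + \left(6 - -10\right) + \sqrt{4 + \frac{\left(2 + \left(6 - -10\right)\right)^{2}}{\left(2 - 9\right)^{2}}}\right) = 462 + \left(-9 + \left(6 + 10\right) + \sqrt{4 + \frac{\left(2 + \left(6 + 10\right)\right)^{2}}{49}}\right) = 462 + \left(-9 + 16 + \sqrt{4 + \frac{\left(2 + 16\right)^{2}}{49}}\right) = 462 + \left(-9 + 16 + \sqrt{4 + \frac{18^{2}}{49}}\right) = 462 + \left(-9 + 16 + \sqrt{4 + \frac{1}{49} \cdot 324}\right) = 462 + \left(-9 + 16 + \sqrt{4 + \frac{324}{49}}\right) = 462 + \left(-9 + 16 + \sqrt{\frac{520}{49}}\right) = 462 + \left(-9 + 16 + \frac{2 \sqrt{130}}{7}\right) = 462 + \left(7 + \frac{2 \sqrt{130}}{7}\right) = 469 + \frac{2 \sqrt{130}}{7}$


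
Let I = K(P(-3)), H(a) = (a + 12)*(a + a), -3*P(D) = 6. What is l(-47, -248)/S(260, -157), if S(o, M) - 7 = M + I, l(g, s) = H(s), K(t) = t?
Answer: -14632/19 ≈ -770.11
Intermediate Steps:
P(D) = -2 (P(D) = -1/3*6 = -2)
H(a) = 2*a*(12 + a) (H(a) = (12 + a)*(2*a) = 2*a*(12 + a))
I = -2
l(g, s) = 2*s*(12 + s)
S(o, M) = 5 + M (S(o, M) = 7 + (M - 2) = 7 + (-2 + M) = 5 + M)
l(-47, -248)/S(260, -157) = (2*(-248)*(12 - 248))/(5 - 157) = (2*(-248)*(-236))/(-152) = 117056*(-1/152) = -14632/19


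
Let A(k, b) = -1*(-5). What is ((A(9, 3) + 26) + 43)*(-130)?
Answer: -9620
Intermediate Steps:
A(k, b) = 5
((A(9, 3) + 26) + 43)*(-130) = ((5 + 26) + 43)*(-130) = (31 + 43)*(-130) = 74*(-130) = -9620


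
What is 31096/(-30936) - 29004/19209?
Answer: -62274617/24760401 ≈ -2.5151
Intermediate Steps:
31096/(-30936) - 29004/19209 = 31096*(-1/30936) - 29004*1/19209 = -3887/3867 - 9668/6403 = -62274617/24760401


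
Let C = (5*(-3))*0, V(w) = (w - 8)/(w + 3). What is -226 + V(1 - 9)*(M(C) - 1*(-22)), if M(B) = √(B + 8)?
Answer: -778/5 + 32*√2/5 ≈ -146.55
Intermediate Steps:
V(w) = (-8 + w)/(3 + w)
C = 0 (C = -15*0 = 0)
M(B) = √(8 + B)
-226 + V(1 - 9)*(M(C) - 1*(-22)) = -226 + ((-8 + (1 - 9))/(3 + (1 - 9)))*(√(8 + 0) - 1*(-22)) = -226 + ((-8 - 8)/(3 - 8))*(√8 + 22) = -226 + (-16/(-5))*(2*√2 + 22) = -226 + (-⅕*(-16))*(22 + 2*√2) = -226 + 16*(22 + 2*√2)/5 = -226 + (352/5 + 32*√2/5) = -778/5 + 32*√2/5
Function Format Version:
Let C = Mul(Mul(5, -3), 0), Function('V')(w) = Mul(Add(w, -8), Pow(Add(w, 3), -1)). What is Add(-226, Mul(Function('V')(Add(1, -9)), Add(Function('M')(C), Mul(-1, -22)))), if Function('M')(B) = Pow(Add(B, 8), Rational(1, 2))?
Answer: Add(Rational(-778, 5), Mul(Rational(32, 5), Pow(2, Rational(1, 2)))) ≈ -146.55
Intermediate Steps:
Function('V')(w) = Mul(Pow(Add(3, w), -1), Add(-8, w)) (Function('V')(w) = Mul(Add(-8, w), Pow(Add(3, w), -1)) = Mul(Pow(Add(3, w), -1), Add(-8, w)))
C = 0 (C = Mul(-15, 0) = 0)
Function('M')(B) = Pow(Add(8, B), Rational(1, 2))
Add(-226, Mul(Function('V')(Add(1, -9)), Add(Function('M')(C), Mul(-1, -22)))) = Add(-226, Mul(Mul(Pow(Add(3, Add(1, -9)), -1), Add(-8, Add(1, -9))), Add(Pow(Add(8, 0), Rational(1, 2)), Mul(-1, -22)))) = Add(-226, Mul(Mul(Pow(Add(3, -8), -1), Add(-8, -8)), Add(Pow(8, Rational(1, 2)), 22))) = Add(-226, Mul(Mul(Pow(-5, -1), -16), Add(Mul(2, Pow(2, Rational(1, 2))), 22))) = Add(-226, Mul(Mul(Rational(-1, 5), -16), Add(22, Mul(2, Pow(2, Rational(1, 2)))))) = Add(-226, Mul(Rational(16, 5), Add(22, Mul(2, Pow(2, Rational(1, 2)))))) = Add(-226, Add(Rational(352, 5), Mul(Rational(32, 5), Pow(2, Rational(1, 2))))) = Add(Rational(-778, 5), Mul(Rational(32, 5), Pow(2, Rational(1, 2))))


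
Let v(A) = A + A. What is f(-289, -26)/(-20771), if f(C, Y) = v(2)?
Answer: -4/20771 ≈ -0.00019258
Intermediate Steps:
v(A) = 2*A
f(C, Y) = 4 (f(C, Y) = 2*2 = 4)
f(-289, -26)/(-20771) = 4/(-20771) = 4*(-1/20771) = -4/20771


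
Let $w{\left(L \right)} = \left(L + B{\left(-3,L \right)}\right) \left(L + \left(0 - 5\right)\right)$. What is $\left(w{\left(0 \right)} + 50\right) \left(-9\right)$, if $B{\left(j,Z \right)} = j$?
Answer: $-585$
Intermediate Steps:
$w{\left(L \right)} = \left(-5 + L\right) \left(-3 + L\right)$ ($w{\left(L \right)} = \left(L - 3\right) \left(L + \left(0 - 5\right)\right) = \left(-3 + L\right) \left(L + \left(0 - 5\right)\right) = \left(-3 + L\right) \left(L - 5\right) = \left(-3 + L\right) \left(-5 + L\right) = \left(-5 + L\right) \left(-3 + L\right)$)
$\left(w{\left(0 \right)} + 50\right) \left(-9\right) = \left(\left(15 + 0^{2} - 0\right) + 50\right) \left(-9\right) = \left(\left(15 + 0 + 0\right) + 50\right) \left(-9\right) = \left(15 + 50\right) \left(-9\right) = 65 \left(-9\right) = -585$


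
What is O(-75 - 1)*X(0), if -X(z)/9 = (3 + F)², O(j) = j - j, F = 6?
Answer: 0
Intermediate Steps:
O(j) = 0
X(z) = -729 (X(z) = -9*(3 + 6)² = -9*9² = -9*81 = -729)
O(-75 - 1)*X(0) = 0*(-729) = 0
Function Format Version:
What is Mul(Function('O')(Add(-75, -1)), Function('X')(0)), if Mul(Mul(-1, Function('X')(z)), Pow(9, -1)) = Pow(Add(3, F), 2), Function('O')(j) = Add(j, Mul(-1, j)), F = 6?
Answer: 0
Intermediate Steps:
Function('O')(j) = 0
Function('X')(z) = -729 (Function('X')(z) = Mul(-9, Pow(Add(3, 6), 2)) = Mul(-9, Pow(9, 2)) = Mul(-9, 81) = -729)
Mul(Function('O')(Add(-75, -1)), Function('X')(0)) = Mul(0, -729) = 0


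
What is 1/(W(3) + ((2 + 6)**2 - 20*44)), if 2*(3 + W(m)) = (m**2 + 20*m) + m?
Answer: -1/783 ≈ -0.0012771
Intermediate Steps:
W(m) = -3 + m**2/2 + 21*m/2 (W(m) = -3 + ((m**2 + 20*m) + m)/2 = -3 + (m**2 + 21*m)/2 = -3 + (m**2/2 + 21*m/2) = -3 + m**2/2 + 21*m/2)
1/(W(3) + ((2 + 6)**2 - 20*44)) = 1/((-3 + (1/2)*3**2 + (21/2)*3) + ((2 + 6)**2 - 20*44)) = 1/((-3 + (1/2)*9 + 63/2) + (8**2 - 880)) = 1/((-3 + 9/2 + 63/2) + (64 - 880)) = 1/(33 - 816) = 1/(-783) = -1/783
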